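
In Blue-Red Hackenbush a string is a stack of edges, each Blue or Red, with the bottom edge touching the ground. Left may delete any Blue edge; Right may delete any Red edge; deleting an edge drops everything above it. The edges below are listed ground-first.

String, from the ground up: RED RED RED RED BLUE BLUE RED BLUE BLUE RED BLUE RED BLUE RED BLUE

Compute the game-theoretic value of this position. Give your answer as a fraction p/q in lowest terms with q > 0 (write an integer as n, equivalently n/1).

-6741/2048

step 1: add RED to get R; options L={ (no moves) } R={ 0 } => -1
step 2: add RED to get RR; options L={ (no moves) } R={ -1,0 } => -2
step 3: add RED to get RRR; options L={ (no moves) } R={ -2,-1,0 } => -3
step 4: add RED to get RRRR; options L={ (no moves) } R={ -3,-2,-1,0 } => -4
step 5: add BLUE to get RRRRB; options L={ -4 } R={ -3,-2,-1,0 } => -7/2
step 6: add BLUE to get RRRRBB; options L={ -4,-7/2 } R={ -3,-2,-1,0 } => -13/4
step 7: add RED to get RRRRBBR; options L={ -4,-7/2 } R={ -13/4,-3,-2,-1,0 } => -27/8
step 8: add BLUE to get RRRRBBRB; options L={ -4,-7/2,-27/8 } R={ -13/4,-3,-2,-1,0 } => -53/16
step 9: add BLUE to get RRRRBBRBB; options L={ -4,-7/2,-27/8,-53/16 } R={ -13/4,-3,-2,-1,0 } => -105/32
step 10: add RED to get RRRRBBRBBR; options L={ -4,-7/2,-27/8,-53/16 } R={ -105/32,-13/4,-3,-2,-1,0 } => -211/64
step 11: add BLUE to get RRRRBBRBBRB; options L={ -4,-7/2,-27/8,-53/16,-211/64 } R={ -105/32,-13/4,-3,-2,-1,0 } => -421/128
step 12: add RED to get RRRRBBRBBRBR; options L={ -4,-7/2,-27/8,-53/16,-211/64 } R={ -421/128,-105/32,-13/4,-3,-2,-1,0 } => -843/256
step 13: add BLUE to get RRRRBBRBBRBRB; options L={ -4,-7/2,-27/8,-53/16,-211/64,-843/256 } R={ -421/128,-105/32,-13/4,-3,-2,-1,0 } => -1685/512
step 14: add RED to get RRRRBBRBBRBRBR; options L={ -4,-7/2,-27/8,-53/16,-211/64,-843/256 } R={ -1685/512,-421/128,-105/32,-13/4,-3,-2,-1,0 } => -3371/1024
step 15: add BLUE to get RRRRBBRBBRBRBRB; options L={ -4,-7/2,-27/8,-53/16,-211/64,-843/256,-3371/1024 } R={ -1685/512,-421/128,-105/32,-13/4,-3,-2,-1,0 } => -6741/2048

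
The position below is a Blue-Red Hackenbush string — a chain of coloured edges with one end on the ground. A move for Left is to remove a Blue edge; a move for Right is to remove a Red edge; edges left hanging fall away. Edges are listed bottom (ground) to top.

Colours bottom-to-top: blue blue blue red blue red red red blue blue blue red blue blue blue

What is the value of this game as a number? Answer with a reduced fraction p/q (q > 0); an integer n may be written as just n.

10479/4096

v_1 [b]  L=[0]  R=[none]  — 1
v_2 [bb]  L=[0; 1]  R=[none]  — 2
v_3 [bbb]  L=[0; 1; 2]  R=[none]  — 3
v_4 [bbbr]  L=[0; 1; 2]  R=[3]  — 5/2
v_5 [bbbrb]  L=[0; 1; 2; 5/2]  R=[3]  — 11/4
v_6 [bbbrbr]  L=[0; 1; 2; 5/2]  R=[11/4; 3]  — 21/8
v_7 [bbbrbrr]  L=[0; 1; 2; 5/2]  R=[21/8; 11/4; 3]  — 41/16
v_8 [bbbrbrrr]  L=[0; 1; 2; 5/2]  R=[41/16; 21/8; 11/4; 3]  — 81/32
v_9 [bbbrbrrrb]  L=[0; 1; 2; 5/2; 81/32]  R=[41/16; 21/8; 11/4; 3]  — 163/64
v_10 [bbbrbrrrbb]  L=[0; 1; 2; 5/2; 81/32; 163/64]  R=[41/16; 21/8; 11/4; 3]  — 327/128
v_11 [bbbrbrrrbbb]  L=[0; 1; 2; 5/2; 81/32; 163/64; 327/128]  R=[41/16; 21/8; 11/4; 3]  — 655/256
v_12 [bbbrbrrrbbbr]  L=[0; 1; 2; 5/2; 81/32; 163/64; 327/128]  R=[655/256; 41/16; 21/8; 11/4; 3]  — 1309/512
v_13 [bbbrbrrrbbbrb]  L=[0; 1; 2; 5/2; 81/32; 163/64; 327/128; 1309/512]  R=[655/256; 41/16; 21/8; 11/4; 3]  — 2619/1024
v_14 [bbbrbrrrbbbrbb]  L=[0; 1; 2; 5/2; 81/32; 163/64; 327/128; 1309/512; 2619/1024]  R=[655/256; 41/16; 21/8; 11/4; 3]  — 5239/2048
v_15 [bbbrbrrrbbbrbbb]  L=[0; 1; 2; 5/2; 81/32; 163/64; 327/128; 1309/512; 2619/1024; 5239/2048]  R=[655/256; 41/16; 21/8; 11/4; 3]  — 10479/4096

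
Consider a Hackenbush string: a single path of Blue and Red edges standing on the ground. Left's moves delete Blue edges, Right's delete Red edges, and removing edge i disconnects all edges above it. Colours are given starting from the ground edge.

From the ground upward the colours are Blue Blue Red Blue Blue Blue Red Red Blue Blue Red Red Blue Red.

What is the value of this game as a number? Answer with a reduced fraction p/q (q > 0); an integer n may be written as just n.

7781/4096

Recurse on prefixes of the 14-edge string Blue Blue Red Blue Blue Blue Red Red Blue Blue Red Red Blue Red:
B: Left { 0 }, Right { none } — simplest 1
BB: Left { 0,1 }, Right { none } — simplest 2
BBR: Left { 0,1 }, Right { 2 } — simplest 3/2
BBRB: Left { 0,1,3/2 }, Right { 2 } — simplest 7/4
BBRBB: Left { 0,1,3/2,7/4 }, Right { 2 } — simplest 15/8
BBRBBB: Left { 0,1,3/2,7/4,15/8 }, Right { 2 } — simplest 31/16
BBRBBBR: Left { 0,1,3/2,7/4,15/8 }, Right { 31/16,2 } — simplest 61/32
BBRBBBRR: Left { 0,1,3/2,7/4,15/8 }, Right { 61/32,31/16,2 } — simplest 121/64
BBRBBBRRB: Left { 0,1,3/2,7/4,15/8,121/64 }, Right { 61/32,31/16,2 } — simplest 243/128
BBRBBBRRBB: Left { 0,1,3/2,7/4,15/8,121/64,243/128 }, Right { 61/32,31/16,2 } — simplest 487/256
BBRBBBRRBBR: Left { 0,1,3/2,7/4,15/8,121/64,243/128 }, Right { 487/256,61/32,31/16,2 } — simplest 973/512
BBRBBBRRBBRR: Left { 0,1,3/2,7/4,15/8,121/64,243/128 }, Right { 973/512,487/256,61/32,31/16,2 } — simplest 1945/1024
BBRBBBRRBBRRB: Left { 0,1,3/2,7/4,15/8,121/64,243/128,1945/1024 }, Right { 973/512,487/256,61/32,31/16,2 } — simplest 3891/2048
BBRBBBRRBBRRBR: Left { 0,1,3/2,7/4,15/8,121/64,243/128,1945/1024 }, Right { 3891/2048,973/512,487/256,61/32,31/16,2 } — simplest 7781/4096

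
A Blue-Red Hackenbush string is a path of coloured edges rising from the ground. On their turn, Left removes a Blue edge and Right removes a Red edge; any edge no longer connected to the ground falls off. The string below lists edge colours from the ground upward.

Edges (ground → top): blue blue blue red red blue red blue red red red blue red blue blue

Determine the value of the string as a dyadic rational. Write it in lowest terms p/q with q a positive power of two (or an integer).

1 of 15 · b · max L 0 · min R +∞ -> 1
2 of 15 · bb · max L 1 · min R +∞ -> 2
3 of 15 · bbb · max L 2 · min R +∞ -> 3
4 of 15 · bbbr · max L 2 · min R 3 -> 5/2
5 of 15 · bbbrr · max L 2 · min R 5/2 -> 9/4
6 of 15 · bbbrrb · max L 9/4 · min R 5/2 -> 19/8
7 of 15 · bbbrrbr · max L 9/4 · min R 19/8 -> 37/16
8 of 15 · bbbrrbrb · max L 37/16 · min R 19/8 -> 75/32
9 of 15 · bbbrrbrbr · max L 37/16 · min R 75/32 -> 149/64
10 of 15 · bbbrrbrbrr · max L 37/16 · min R 149/64 -> 297/128
11 of 15 · bbbrrbrbrrr · max L 37/16 · min R 297/128 -> 593/256
12 of 15 · bbbrrbrbrrrb · max L 593/256 · min R 297/128 -> 1187/512
13 of 15 · bbbrrbrbrrrbr · max L 593/256 · min R 1187/512 -> 2373/1024
14 of 15 · bbbrrbrbrrrbrb · max L 2373/1024 · min R 1187/512 -> 4747/2048
15 of 15 · bbbrrbrbrrrbrbb · max L 4747/2048 · min R 1187/512 -> 9495/4096

9495/4096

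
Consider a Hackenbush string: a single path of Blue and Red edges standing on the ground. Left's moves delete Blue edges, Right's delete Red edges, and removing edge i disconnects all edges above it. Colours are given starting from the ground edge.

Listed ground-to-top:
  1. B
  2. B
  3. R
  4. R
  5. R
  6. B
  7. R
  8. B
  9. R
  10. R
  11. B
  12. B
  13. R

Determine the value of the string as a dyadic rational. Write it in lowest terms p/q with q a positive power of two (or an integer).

Prefix values for B B R R R B R B R R B B R via {L|R} + simplicity:
edge 1 of 13 (B): { 0 | none } gives 1
edge 2 of 13 (B): { 0; 1 | none } gives 2
edge 3 of 13 (R): { 0; 1 | 2 } gives 3/2
edge 4 of 13 (R): { 0; 1 | 3/2; 2 } gives 5/4
edge 5 of 13 (R): { 0; 1 | 5/4; 3/2; 2 } gives 9/8
edge 6 of 13 (B): { 0; 1; 9/8 | 5/4; 3/2; 2 } gives 19/16
edge 7 of 13 (R): { 0; 1; 9/8 | 19/16; 5/4; 3/2; 2 } gives 37/32
edge 8 of 13 (B): { 0; 1; 9/8; 37/32 | 19/16; 5/4; 3/2; 2 } gives 75/64
edge 9 of 13 (R): { 0; 1; 9/8; 37/32 | 75/64; 19/16; 5/4; 3/2; 2 } gives 149/128
edge 10 of 13 (R): { 0; 1; 9/8; 37/32 | 149/128; 75/64; 19/16; 5/4; 3/2; 2 } gives 297/256
edge 11 of 13 (B): { 0; 1; 9/8; 37/32; 297/256 | 149/128; 75/64; 19/16; 5/4; 3/2; 2 } gives 595/512
edge 12 of 13 (B): { 0; 1; 9/8; 37/32; 297/256; 595/512 | 149/128; 75/64; 19/16; 5/4; 3/2; 2 } gives 1191/1024
edge 13 of 13 (R): { 0; 1; 9/8; 37/32; 297/256; 595/512 | 1191/1024; 149/128; 75/64; 19/16; 5/4; 3/2; 2 } gives 2381/2048

2381/2048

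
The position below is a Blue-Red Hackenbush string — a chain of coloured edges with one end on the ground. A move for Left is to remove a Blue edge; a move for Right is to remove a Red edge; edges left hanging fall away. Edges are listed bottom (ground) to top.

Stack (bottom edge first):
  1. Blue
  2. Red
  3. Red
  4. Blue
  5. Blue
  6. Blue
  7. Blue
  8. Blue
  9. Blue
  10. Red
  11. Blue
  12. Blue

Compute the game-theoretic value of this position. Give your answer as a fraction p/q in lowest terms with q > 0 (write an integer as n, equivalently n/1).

Recurse on prefixes of the 12-edge string Blue Red Red Blue Blue Blue Blue Blue Blue Red Blue Blue:
B: Left { 0 }, Right { · } ⇒ simplest 1
BR: Left { 0 }, Right { 1 } ⇒ simplest 1/2
BRR: Left { 0 }, Right { 1/2; 1 } ⇒ simplest 1/4
BRRB: Left { 0; 1/4 }, Right { 1/2; 1 } ⇒ simplest 3/8
BRRBB: Left { 0; 1/4; 3/8 }, Right { 1/2; 1 } ⇒ simplest 7/16
BRRBBB: Left { 0; 1/4; 3/8; 7/16 }, Right { 1/2; 1 } ⇒ simplest 15/32
BRRBBBB: Left { 0; 1/4; 3/8; 7/16; 15/32 }, Right { 1/2; 1 } ⇒ simplest 31/64
BRRBBBBB: Left { 0; 1/4; 3/8; 7/16; 15/32; 31/64 }, Right { 1/2; 1 } ⇒ simplest 63/128
BRRBBBBBB: Left { 0; 1/4; 3/8; 7/16; 15/32; 31/64; 63/128 }, Right { 1/2; 1 } ⇒ simplest 127/256
BRRBBBBBBR: Left { 0; 1/4; 3/8; 7/16; 15/32; 31/64; 63/128 }, Right { 127/256; 1/2; 1 } ⇒ simplest 253/512
BRRBBBBBBRB: Left { 0; 1/4; 3/8; 7/16; 15/32; 31/64; 63/128; 253/512 }, Right { 127/256; 1/2; 1 } ⇒ simplest 507/1024
BRRBBBBBBRBB: Left { 0; 1/4; 3/8; 7/16; 15/32; 31/64; 63/128; 253/512; 507/1024 }, Right { 127/256; 1/2; 1 } ⇒ simplest 1015/2048

1015/2048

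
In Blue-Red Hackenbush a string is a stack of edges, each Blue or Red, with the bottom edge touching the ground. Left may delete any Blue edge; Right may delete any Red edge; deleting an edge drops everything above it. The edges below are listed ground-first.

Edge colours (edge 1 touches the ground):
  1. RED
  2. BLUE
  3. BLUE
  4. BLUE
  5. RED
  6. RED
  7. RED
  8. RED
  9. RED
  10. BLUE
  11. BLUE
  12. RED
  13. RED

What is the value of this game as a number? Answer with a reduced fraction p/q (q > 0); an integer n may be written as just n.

-999/4096

v(R) = { (no moves) | 0 } → -1
v(RB) = { -1 | 0 } → -1/2
v(RBB) = { -1; -1/2 | 0 } → -1/4
v(RBBB) = { -1; -1/2; -1/4 | 0 } → -1/8
v(RBBBR) = { -1; -1/2; -1/4 | -1/8; 0 } → -3/16
v(RBBBRR) = { -1; -1/2; -1/4 | -3/16; -1/8; 0 } → -7/32
v(RBBBRRR) = { -1; -1/2; -1/4 | -7/32; -3/16; -1/8; 0 } → -15/64
v(RBBBRRRR) = { -1; -1/2; -1/4 | -15/64; -7/32; -3/16; -1/8; 0 } → -31/128
v(RBBBRRRRR) = { -1; -1/2; -1/4 | -31/128; -15/64; -7/32; -3/16; -1/8; 0 } → -63/256
v(RBBBRRRRRB) = { -1; -1/2; -1/4; -63/256 | -31/128; -15/64; -7/32; -3/16; -1/8; 0 } → -125/512
v(RBBBRRRRRBB) = { -1; -1/2; -1/4; -63/256; -125/512 | -31/128; -15/64; -7/32; -3/16; -1/8; 0 } → -249/1024
v(RBBBRRRRRBBR) = { -1; -1/2; -1/4; -63/256; -125/512 | -249/1024; -31/128; -15/64; -7/32; -3/16; -1/8; 0 } → -499/2048
v(RBBBRRRRRBBRR) = { -1; -1/2; -1/4; -63/256; -125/512 | -499/2048; -249/1024; -31/128; -15/64; -7/32; -3/16; -1/8; 0 } → -999/4096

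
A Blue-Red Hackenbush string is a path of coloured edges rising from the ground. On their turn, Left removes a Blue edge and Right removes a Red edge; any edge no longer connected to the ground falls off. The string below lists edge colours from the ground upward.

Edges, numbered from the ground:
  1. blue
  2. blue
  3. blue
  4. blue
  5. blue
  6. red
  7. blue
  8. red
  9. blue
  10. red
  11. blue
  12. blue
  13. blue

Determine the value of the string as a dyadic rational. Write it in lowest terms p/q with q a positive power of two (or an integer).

b: Left { 0 }, Right {  } so simplest 1
bb: Left { 0,1 }, Right {  } so simplest 2
bbb: Left { 0,1,2 }, Right {  } so simplest 3
bbbb: Left { 0,1,2,3 }, Right {  } so simplest 4
bbbbb: Left { 0,1,2,3,4 }, Right {  } so simplest 5
bbbbbr: Left { 0,1,2,3,4 }, Right { 5 } so simplest 9/2
bbbbbrb: Left { 0,1,2,3,4,9/2 }, Right { 5 } so simplest 19/4
bbbbbrbr: Left { 0,1,2,3,4,9/2 }, Right { 19/4,5 } so simplest 37/8
bbbbbrbrb: Left { 0,1,2,3,4,9/2,37/8 }, Right { 19/4,5 } so simplest 75/16
bbbbbrbrbr: Left { 0,1,2,3,4,9/2,37/8 }, Right { 75/16,19/4,5 } so simplest 149/32
bbbbbrbrbrb: Left { 0,1,2,3,4,9/2,37/8,149/32 }, Right { 75/16,19/4,5 } so simplest 299/64
bbbbbrbrbrbb: Left { 0,1,2,3,4,9/2,37/8,149/32,299/64 }, Right { 75/16,19/4,5 } so simplest 599/128
bbbbbrbrbrbbb: Left { 0,1,2,3,4,9/2,37/8,149/32,299/64,599/128 }, Right { 75/16,19/4,5 } so simplest 1199/256

1199/256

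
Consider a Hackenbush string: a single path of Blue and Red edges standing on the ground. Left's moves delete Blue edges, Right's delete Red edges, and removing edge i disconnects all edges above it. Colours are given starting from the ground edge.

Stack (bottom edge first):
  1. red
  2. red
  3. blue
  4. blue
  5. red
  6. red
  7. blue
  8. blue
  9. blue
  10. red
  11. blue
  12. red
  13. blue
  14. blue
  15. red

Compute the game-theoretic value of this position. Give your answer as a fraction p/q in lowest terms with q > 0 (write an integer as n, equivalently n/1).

Build value(s[:k]) for k = 1..15, string s = red red blue blue red red blue blue blue red blue red blue blue red.
r: Left { — }, Right { 0 } — simplest -1
rr: Left { — }, Right { -1; 0 } — simplest -2
rrb: Left { -2 }, Right { -1; 0 } — simplest -3/2
rrbb: Left { -2; -3/2 }, Right { -1; 0 } — simplest -5/4
rrbbr: Left { -2; -3/2 }, Right { -5/4; -1; 0 } — simplest -11/8
rrbbrr: Left { -2; -3/2 }, Right { -11/8; -5/4; -1; 0 } — simplest -23/16
rrbbrrb: Left { -2; -3/2; -23/16 }, Right { -11/8; -5/4; -1; 0 } — simplest -45/32
rrbbrrbb: Left { -2; -3/2; -23/16; -45/32 }, Right { -11/8; -5/4; -1; 0 } — simplest -89/64
rrbbrrbbb: Left { -2; -3/2; -23/16; -45/32; -89/64 }, Right { -11/8; -5/4; -1; 0 } — simplest -177/128
rrbbrrbbbr: Left { -2; -3/2; -23/16; -45/32; -89/64 }, Right { -177/128; -11/8; -5/4; -1; 0 } — simplest -355/256
rrbbrrbbbrb: Left { -2; -3/2; -23/16; -45/32; -89/64; -355/256 }, Right { -177/128; -11/8; -5/4; -1; 0 } — simplest -709/512
rrbbrrbbbrbr: Left { -2; -3/2; -23/16; -45/32; -89/64; -355/256 }, Right { -709/512; -177/128; -11/8; -5/4; -1; 0 } — simplest -1419/1024
rrbbrrbbbrbrb: Left { -2; -3/2; -23/16; -45/32; -89/64; -355/256; -1419/1024 }, Right { -709/512; -177/128; -11/8; -5/4; -1; 0 } — simplest -2837/2048
rrbbrrbbbrbrbb: Left { -2; -3/2; -23/16; -45/32; -89/64; -355/256; -1419/1024; -2837/2048 }, Right { -709/512; -177/128; -11/8; -5/4; -1; 0 } — simplest -5673/4096
rrbbrrbbbrbrbbr: Left { -2; -3/2; -23/16; -45/32; -89/64; -355/256; -1419/1024; -2837/2048 }, Right { -5673/4096; -709/512; -177/128; -11/8; -5/4; -1; 0 } — simplest -11347/8192

-11347/8192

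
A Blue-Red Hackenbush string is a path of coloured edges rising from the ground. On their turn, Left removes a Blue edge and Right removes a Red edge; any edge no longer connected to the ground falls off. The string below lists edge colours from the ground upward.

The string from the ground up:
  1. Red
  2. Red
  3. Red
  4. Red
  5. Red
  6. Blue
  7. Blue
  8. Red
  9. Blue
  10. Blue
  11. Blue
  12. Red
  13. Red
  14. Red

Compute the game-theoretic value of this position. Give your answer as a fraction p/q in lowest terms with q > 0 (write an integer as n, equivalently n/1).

Recurse on prefixes of the 14-edge string Red Red Red Red Red Blue Blue Red Blue Blue Blue Red Red Red:
v(R) = { · | 0 } ⇒ -1
v(RR) = { · | -1, 0 } ⇒ -2
v(RRR) = { · | -2, -1, 0 } ⇒ -3
v(RRRR) = { · | -3, -2, -1, 0 } ⇒ -4
v(RRRRR) = { · | -4, -3, -2, -1, 0 } ⇒ -5
v(RRRRRB) = { -5 | -4, -3, -2, -1, 0 } ⇒ -9/2
v(RRRRRBB) = { -5, -9/2 | -4, -3, -2, -1, 0 } ⇒ -17/4
v(RRRRRBBR) = { -5, -9/2 | -17/4, -4, -3, -2, -1, 0 } ⇒ -35/8
v(RRRRRBBRB) = { -5, -9/2, -35/8 | -17/4, -4, -3, -2, -1, 0 } ⇒ -69/16
v(RRRRRBBRBB) = { -5, -9/2, -35/8, -69/16 | -17/4, -4, -3, -2, -1, 0 } ⇒ -137/32
v(RRRRRBBRBBB) = { -5, -9/2, -35/8, -69/16, -137/32 | -17/4, -4, -3, -2, -1, 0 } ⇒ -273/64
v(RRRRRBBRBBBR) = { -5, -9/2, -35/8, -69/16, -137/32 | -273/64, -17/4, -4, -3, -2, -1, 0 } ⇒ -547/128
v(RRRRRBBRBBBRR) = { -5, -9/2, -35/8, -69/16, -137/32 | -547/128, -273/64, -17/4, -4, -3, -2, -1, 0 } ⇒ -1095/256
v(RRRRRBBRBBBRRR) = { -5, -9/2, -35/8, -69/16, -137/32 | -1095/256, -547/128, -273/64, -17/4, -4, -3, -2, -1, 0 } ⇒ -2191/512

-2191/512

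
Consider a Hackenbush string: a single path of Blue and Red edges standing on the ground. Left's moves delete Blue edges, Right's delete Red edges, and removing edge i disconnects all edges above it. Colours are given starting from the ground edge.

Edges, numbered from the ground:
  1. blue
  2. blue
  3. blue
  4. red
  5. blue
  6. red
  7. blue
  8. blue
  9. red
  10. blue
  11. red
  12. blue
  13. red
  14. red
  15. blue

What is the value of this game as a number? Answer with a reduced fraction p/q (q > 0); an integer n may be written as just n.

11091/4096

1 of 15 · b · max L 0 · min R +∞ → 1
2 of 15 · bb · max L 1 · min R +∞ → 2
3 of 15 · bbb · max L 2 · min R +∞ → 3
4 of 15 · bbbr · max L 2 · min R 3 → 5/2
5 of 15 · bbbrb · max L 5/2 · min R 3 → 11/4
6 of 15 · bbbrbr · max L 5/2 · min R 11/4 → 21/8
7 of 15 · bbbrbrb · max L 21/8 · min R 11/4 → 43/16
8 of 15 · bbbrbrbb · max L 43/16 · min R 11/4 → 87/32
9 of 15 · bbbrbrbbr · max L 43/16 · min R 87/32 → 173/64
10 of 15 · bbbrbrbbrb · max L 173/64 · min R 87/32 → 347/128
11 of 15 · bbbrbrbbrbr · max L 173/64 · min R 347/128 → 693/256
12 of 15 · bbbrbrbbrbrb · max L 693/256 · min R 347/128 → 1387/512
13 of 15 · bbbrbrbbrbrbr · max L 693/256 · min R 1387/512 → 2773/1024
14 of 15 · bbbrbrbbrbrbrr · max L 693/256 · min R 2773/1024 → 5545/2048
15 of 15 · bbbrbrbbrbrbrrb · max L 5545/2048 · min R 2773/1024 → 11091/4096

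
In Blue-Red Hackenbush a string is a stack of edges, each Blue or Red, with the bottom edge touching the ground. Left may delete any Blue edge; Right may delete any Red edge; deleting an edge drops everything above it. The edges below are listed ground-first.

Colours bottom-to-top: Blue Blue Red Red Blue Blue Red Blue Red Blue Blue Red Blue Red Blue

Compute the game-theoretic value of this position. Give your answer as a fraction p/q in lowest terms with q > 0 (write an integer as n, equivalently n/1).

11627/8192

step 1: add Blue to get B; options L={ 0 } R={ — } — 1
step 2: add Blue to get BB; options L={ 0 1 } R={ — } — 2
step 3: add Red to get BBR; options L={ 0 1 } R={ 2 } — 3/2
step 4: add Red to get BBRR; options L={ 0 1 } R={ 3/2 2 } — 5/4
step 5: add Blue to get BBRRB; options L={ 0 1 5/4 } R={ 3/2 2 } — 11/8
step 6: add Blue to get BBRRBB; options L={ 0 1 5/4 11/8 } R={ 3/2 2 } — 23/16
step 7: add Red to get BBRRBBR; options L={ 0 1 5/4 11/8 } R={ 23/16 3/2 2 } — 45/32
step 8: add Blue to get BBRRBBRB; options L={ 0 1 5/4 11/8 45/32 } R={ 23/16 3/2 2 } — 91/64
step 9: add Red to get BBRRBBRBR; options L={ 0 1 5/4 11/8 45/32 } R={ 91/64 23/16 3/2 2 } — 181/128
step 10: add Blue to get BBRRBBRBRB; options L={ 0 1 5/4 11/8 45/32 181/128 } R={ 91/64 23/16 3/2 2 } — 363/256
step 11: add Blue to get BBRRBBRBRBB; options L={ 0 1 5/4 11/8 45/32 181/128 363/256 } R={ 91/64 23/16 3/2 2 } — 727/512
step 12: add Red to get BBRRBBRBRBBR; options L={ 0 1 5/4 11/8 45/32 181/128 363/256 } R={ 727/512 91/64 23/16 3/2 2 } — 1453/1024
step 13: add Blue to get BBRRBBRBRBBRB; options L={ 0 1 5/4 11/8 45/32 181/128 363/256 1453/1024 } R={ 727/512 91/64 23/16 3/2 2 } — 2907/2048
step 14: add Red to get BBRRBBRBRBBRBR; options L={ 0 1 5/4 11/8 45/32 181/128 363/256 1453/1024 } R={ 2907/2048 727/512 91/64 23/16 3/2 2 } — 5813/4096
step 15: add Blue to get BBRRBBRBRBBRBRB; options L={ 0 1 5/4 11/8 45/32 181/128 363/256 1453/1024 5813/4096 } R={ 2907/2048 727/512 91/64 23/16 3/2 2 } — 11627/8192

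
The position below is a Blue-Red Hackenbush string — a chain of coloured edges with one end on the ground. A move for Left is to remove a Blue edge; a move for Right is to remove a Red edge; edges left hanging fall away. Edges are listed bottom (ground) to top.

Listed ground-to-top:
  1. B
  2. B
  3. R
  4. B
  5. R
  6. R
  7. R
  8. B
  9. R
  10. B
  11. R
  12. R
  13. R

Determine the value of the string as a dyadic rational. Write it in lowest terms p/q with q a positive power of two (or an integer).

3153/2048

Prefix values for B B R B R R R B R B R R R via {L|R} + simplicity:
value(B) = { 0 | · } => 1
value(BB) = { 0, 1 | · } => 2
value(BBR) = { 0, 1 | 2 } => 3/2
value(BBRB) = { 0, 1, 3/2 | 2 } => 7/4
value(BBRBR) = { 0, 1, 3/2 | 7/4, 2 } => 13/8
value(BBRBRR) = { 0, 1, 3/2 | 13/8, 7/4, 2 } => 25/16
value(BBRBRRR) = { 0, 1, 3/2 | 25/16, 13/8, 7/4, 2 } => 49/32
value(BBRBRRRB) = { 0, 1, 3/2, 49/32 | 25/16, 13/8, 7/4, 2 } => 99/64
value(BBRBRRRBR) = { 0, 1, 3/2, 49/32 | 99/64, 25/16, 13/8, 7/4, 2 } => 197/128
value(BBRBRRRBRB) = { 0, 1, 3/2, 49/32, 197/128 | 99/64, 25/16, 13/8, 7/4, 2 } => 395/256
value(BBRBRRRBRBR) = { 0, 1, 3/2, 49/32, 197/128 | 395/256, 99/64, 25/16, 13/8, 7/4, 2 } => 789/512
value(BBRBRRRBRBRR) = { 0, 1, 3/2, 49/32, 197/128 | 789/512, 395/256, 99/64, 25/16, 13/8, 7/4, 2 } => 1577/1024
value(BBRBRRRBRBRRR) = { 0, 1, 3/2, 49/32, 197/128 | 1577/1024, 789/512, 395/256, 99/64, 25/16, 13/8, 7/4, 2 } => 3153/2048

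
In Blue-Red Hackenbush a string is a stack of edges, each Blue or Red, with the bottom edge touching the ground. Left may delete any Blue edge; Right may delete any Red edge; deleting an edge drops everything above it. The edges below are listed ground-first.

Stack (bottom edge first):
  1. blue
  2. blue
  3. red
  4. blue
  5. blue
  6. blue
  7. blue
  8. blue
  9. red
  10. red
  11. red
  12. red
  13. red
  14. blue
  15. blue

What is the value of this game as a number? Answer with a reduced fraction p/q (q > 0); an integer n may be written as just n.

16135/8192

G(b) = { 0 | (no moves) } = 1
G(bb) = { 0,1 | (no moves) } = 2
G(bbr) = { 0,1 | 2 } = 3/2
G(bbrb) = { 0,1,3/2 | 2 } = 7/4
G(bbrbb) = { 0,1,3/2,7/4 | 2 } = 15/8
G(bbrbbb) = { 0,1,3/2,7/4,15/8 | 2 } = 31/16
G(bbrbbbb) = { 0,1,3/2,7/4,15/8,31/16 | 2 } = 63/32
G(bbrbbbbb) = { 0,1,3/2,7/4,15/8,31/16,63/32 | 2 } = 127/64
G(bbrbbbbbr) = { 0,1,3/2,7/4,15/8,31/16,63/32 | 127/64,2 } = 253/128
G(bbrbbbbbrr) = { 0,1,3/2,7/4,15/8,31/16,63/32 | 253/128,127/64,2 } = 505/256
G(bbrbbbbbrrr) = { 0,1,3/2,7/4,15/8,31/16,63/32 | 505/256,253/128,127/64,2 } = 1009/512
G(bbrbbbbbrrrr) = { 0,1,3/2,7/4,15/8,31/16,63/32 | 1009/512,505/256,253/128,127/64,2 } = 2017/1024
G(bbrbbbbbrrrrr) = { 0,1,3/2,7/4,15/8,31/16,63/32 | 2017/1024,1009/512,505/256,253/128,127/64,2 } = 4033/2048
G(bbrbbbbbrrrrrb) = { 0,1,3/2,7/4,15/8,31/16,63/32,4033/2048 | 2017/1024,1009/512,505/256,253/128,127/64,2 } = 8067/4096
G(bbrbbbbbrrrrrbb) = { 0,1,3/2,7/4,15/8,31/16,63/32,4033/2048,8067/4096 | 2017/1024,1009/512,505/256,253/128,127/64,2 } = 16135/8192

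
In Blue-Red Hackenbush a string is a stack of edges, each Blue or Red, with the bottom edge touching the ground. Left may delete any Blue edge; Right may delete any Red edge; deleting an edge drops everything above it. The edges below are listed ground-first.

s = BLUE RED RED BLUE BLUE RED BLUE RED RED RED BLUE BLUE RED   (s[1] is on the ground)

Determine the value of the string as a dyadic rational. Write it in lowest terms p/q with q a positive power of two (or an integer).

1677/4096

value(B) = { 0 | — } -> 1
value(BR) = { 0 | 1 } -> 1/2
value(BRR) = { 0 | 1/2, 1 } -> 1/4
value(BRRB) = { 0, 1/4 | 1/2, 1 } -> 3/8
value(BRRBB) = { 0, 1/4, 3/8 | 1/2, 1 } -> 7/16
value(BRRBBR) = { 0, 1/4, 3/8 | 7/16, 1/2, 1 } -> 13/32
value(BRRBBRB) = { 0, 1/4, 3/8, 13/32 | 7/16, 1/2, 1 } -> 27/64
value(BRRBBRBR) = { 0, 1/4, 3/8, 13/32 | 27/64, 7/16, 1/2, 1 } -> 53/128
value(BRRBBRBRR) = { 0, 1/4, 3/8, 13/32 | 53/128, 27/64, 7/16, 1/2, 1 } -> 105/256
value(BRRBBRBRRR) = { 0, 1/4, 3/8, 13/32 | 105/256, 53/128, 27/64, 7/16, 1/2, 1 } -> 209/512
value(BRRBBRBRRRB) = { 0, 1/4, 3/8, 13/32, 209/512 | 105/256, 53/128, 27/64, 7/16, 1/2, 1 } -> 419/1024
value(BRRBBRBRRRBB) = { 0, 1/4, 3/8, 13/32, 209/512, 419/1024 | 105/256, 53/128, 27/64, 7/16, 1/2, 1 } -> 839/2048
value(BRRBBRBRRRBBR) = { 0, 1/4, 3/8, 13/32, 209/512, 419/1024 | 839/2048, 105/256, 53/128, 27/64, 7/16, 1/2, 1 } -> 1677/4096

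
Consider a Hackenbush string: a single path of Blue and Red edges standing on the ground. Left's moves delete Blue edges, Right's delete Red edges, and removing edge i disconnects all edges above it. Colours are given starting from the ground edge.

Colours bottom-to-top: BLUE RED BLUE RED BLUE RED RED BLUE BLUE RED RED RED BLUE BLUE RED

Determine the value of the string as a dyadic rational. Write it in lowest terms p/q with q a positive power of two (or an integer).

1 of 15 · B · max L 0 · min R +∞ -> 1
2 of 15 · BR · max L 0 · min R 1 -> 1/2
3 of 15 · BRB · max L 1/2 · min R 1 -> 3/4
4 of 15 · BRBR · max L 1/2 · min R 3/4 -> 5/8
5 of 15 · BRBRB · max L 5/8 · min R 3/4 -> 11/16
6 of 15 · BRBRBR · max L 5/8 · min R 11/16 -> 21/32
7 of 15 · BRBRBRR · max L 5/8 · min R 21/32 -> 41/64
8 of 15 · BRBRBRRB · max L 41/64 · min R 21/32 -> 83/128
9 of 15 · BRBRBRRBB · max L 83/128 · min R 21/32 -> 167/256
10 of 15 · BRBRBRRBBR · max L 83/128 · min R 167/256 -> 333/512
11 of 15 · BRBRBRRBBRR · max L 83/128 · min R 333/512 -> 665/1024
12 of 15 · BRBRBRRBBRRR · max L 83/128 · min R 665/1024 -> 1329/2048
13 of 15 · BRBRBRRBBRRRB · max L 1329/2048 · min R 665/1024 -> 2659/4096
14 of 15 · BRBRBRRBBRRRBB · max L 2659/4096 · min R 665/1024 -> 5319/8192
15 of 15 · BRBRBRRBBRRRBBR · max L 2659/4096 · min R 5319/8192 -> 10637/16384

10637/16384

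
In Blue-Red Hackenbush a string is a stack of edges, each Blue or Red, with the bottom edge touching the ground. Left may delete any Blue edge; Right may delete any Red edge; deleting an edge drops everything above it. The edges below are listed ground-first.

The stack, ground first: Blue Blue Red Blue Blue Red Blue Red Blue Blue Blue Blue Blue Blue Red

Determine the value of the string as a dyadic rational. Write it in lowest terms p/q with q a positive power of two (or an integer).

val_1 [B]  L=[0]  R=[∅]  — 1
val_2 [BB]  L=[0; 1]  R=[∅]  — 2
val_3 [BBR]  L=[0; 1]  R=[2]  — 3/2
val_4 [BBRB]  L=[0; 1; 3/2]  R=[2]  — 7/4
val_5 [BBRBB]  L=[0; 1; 3/2; 7/4]  R=[2]  — 15/8
val_6 [BBRBBR]  L=[0; 1; 3/2; 7/4]  R=[15/8; 2]  — 29/16
val_7 [BBRBBRB]  L=[0; 1; 3/2; 7/4; 29/16]  R=[15/8; 2]  — 59/32
val_8 [BBRBBRBR]  L=[0; 1; 3/2; 7/4; 29/16]  R=[59/32; 15/8; 2]  — 117/64
val_9 [BBRBBRBRB]  L=[0; 1; 3/2; 7/4; 29/16; 117/64]  R=[59/32; 15/8; 2]  — 235/128
val_10 [BBRBBRBRBB]  L=[0; 1; 3/2; 7/4; 29/16; 117/64; 235/128]  R=[59/32; 15/8; 2]  — 471/256
val_11 [BBRBBRBRBBB]  L=[0; 1; 3/2; 7/4; 29/16; 117/64; 235/128; 471/256]  R=[59/32; 15/8; 2]  — 943/512
val_12 [BBRBBRBRBBBB]  L=[0; 1; 3/2; 7/4; 29/16; 117/64; 235/128; 471/256; 943/512]  R=[59/32; 15/8; 2]  — 1887/1024
val_13 [BBRBBRBRBBBBB]  L=[0; 1; 3/2; 7/4; 29/16; 117/64; 235/128; 471/256; 943/512; 1887/1024]  R=[59/32; 15/8; 2]  — 3775/2048
val_14 [BBRBBRBRBBBBBB]  L=[0; 1; 3/2; 7/4; 29/16; 117/64; 235/128; 471/256; 943/512; 1887/1024; 3775/2048]  R=[59/32; 15/8; 2]  — 7551/4096
val_15 [BBRBBRBRBBBBBBR]  L=[0; 1; 3/2; 7/4; 29/16; 117/64; 235/128; 471/256; 943/512; 1887/1024; 3775/2048]  R=[7551/4096; 59/32; 15/8; 2]  — 15101/8192

15101/8192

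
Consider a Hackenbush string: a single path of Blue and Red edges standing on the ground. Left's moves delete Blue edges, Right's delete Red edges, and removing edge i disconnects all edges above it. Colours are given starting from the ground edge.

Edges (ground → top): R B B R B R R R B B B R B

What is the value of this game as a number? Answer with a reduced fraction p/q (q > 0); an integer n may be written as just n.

-1477/4096

step 1: add R to get R; options L={ — } R={ 0 } gives -1
step 2: add B to get RB; options L={ -1 } R={ 0 } gives -1/2
step 3: add B to get RBB; options L={ -1 -1/2 } R={ 0 } gives -1/4
step 4: add R to get RBBR; options L={ -1 -1/2 } R={ -1/4 0 } gives -3/8
step 5: add B to get RBBRB; options L={ -1 -1/2 -3/8 } R={ -1/4 0 } gives -5/16
step 6: add R to get RBBRBR; options L={ -1 -1/2 -3/8 } R={ -5/16 -1/4 0 } gives -11/32
step 7: add R to get RBBRBRR; options L={ -1 -1/2 -3/8 } R={ -11/32 -5/16 -1/4 0 } gives -23/64
step 8: add R to get RBBRBRRR; options L={ -1 -1/2 -3/8 } R={ -23/64 -11/32 -5/16 -1/4 0 } gives -47/128
step 9: add B to get RBBRBRRRB; options L={ -1 -1/2 -3/8 -47/128 } R={ -23/64 -11/32 -5/16 -1/4 0 } gives -93/256
step 10: add B to get RBBRBRRRBB; options L={ -1 -1/2 -3/8 -47/128 -93/256 } R={ -23/64 -11/32 -5/16 -1/4 0 } gives -185/512
step 11: add B to get RBBRBRRRBBB; options L={ -1 -1/2 -3/8 -47/128 -93/256 -185/512 } R={ -23/64 -11/32 -5/16 -1/4 0 } gives -369/1024
step 12: add R to get RBBRBRRRBBBR; options L={ -1 -1/2 -3/8 -47/128 -93/256 -185/512 } R={ -369/1024 -23/64 -11/32 -5/16 -1/4 0 } gives -739/2048
step 13: add B to get RBBRBRRRBBBRB; options L={ -1 -1/2 -3/8 -47/128 -93/256 -185/512 -739/2048 } R={ -369/1024 -23/64 -11/32 -5/16 -1/4 0 } gives -1477/4096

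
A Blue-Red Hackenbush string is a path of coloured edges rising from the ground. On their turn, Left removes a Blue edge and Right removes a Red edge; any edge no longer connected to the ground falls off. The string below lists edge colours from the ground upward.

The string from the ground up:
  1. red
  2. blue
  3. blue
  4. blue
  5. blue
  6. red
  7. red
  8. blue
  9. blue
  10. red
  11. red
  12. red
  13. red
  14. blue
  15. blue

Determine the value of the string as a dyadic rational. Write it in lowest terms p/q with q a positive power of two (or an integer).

-1657/16384

Recurse on prefixes of the 15-edge string red blue blue blue blue red red blue blue red red red red blue blue:
g_1 [r]  L=[∅]  R=[0]  so -1
g_2 [rb]  L=[-1]  R=[0]  so -1/2
g_3 [rbb]  L=[-1; -1/2]  R=[0]  so -1/4
g_4 [rbbb]  L=[-1; -1/2; -1/4]  R=[0]  so -1/8
g_5 [rbbbb]  L=[-1; -1/2; -1/4; -1/8]  R=[0]  so -1/16
g_6 [rbbbbr]  L=[-1; -1/2; -1/4; -1/8]  R=[-1/16; 0]  so -3/32
g_7 [rbbbbrr]  L=[-1; -1/2; -1/4; -1/8]  R=[-3/32; -1/16; 0]  so -7/64
g_8 [rbbbbrrb]  L=[-1; -1/2; -1/4; -1/8; -7/64]  R=[-3/32; -1/16; 0]  so -13/128
g_9 [rbbbbrrbb]  L=[-1; -1/2; -1/4; -1/8; -7/64; -13/128]  R=[-3/32; -1/16; 0]  so -25/256
g_10 [rbbbbrrbbr]  L=[-1; -1/2; -1/4; -1/8; -7/64; -13/128]  R=[-25/256; -3/32; -1/16; 0]  so -51/512
g_11 [rbbbbrrbbrr]  L=[-1; -1/2; -1/4; -1/8; -7/64; -13/128]  R=[-51/512; -25/256; -3/32; -1/16; 0]  so -103/1024
g_12 [rbbbbrrbbrrr]  L=[-1; -1/2; -1/4; -1/8; -7/64; -13/128]  R=[-103/1024; -51/512; -25/256; -3/32; -1/16; 0]  so -207/2048
g_13 [rbbbbrrbbrrrr]  L=[-1; -1/2; -1/4; -1/8; -7/64; -13/128]  R=[-207/2048; -103/1024; -51/512; -25/256; -3/32; -1/16; 0]  so -415/4096
g_14 [rbbbbrrbbrrrrb]  L=[-1; -1/2; -1/4; -1/8; -7/64; -13/128; -415/4096]  R=[-207/2048; -103/1024; -51/512; -25/256; -3/32; -1/16; 0]  so -829/8192
g_15 [rbbbbrrbbrrrrbb]  L=[-1; -1/2; -1/4; -1/8; -7/64; -13/128; -415/4096; -829/8192]  R=[-207/2048; -103/1024; -51/512; -25/256; -3/32; -1/16; 0]  so -1657/16384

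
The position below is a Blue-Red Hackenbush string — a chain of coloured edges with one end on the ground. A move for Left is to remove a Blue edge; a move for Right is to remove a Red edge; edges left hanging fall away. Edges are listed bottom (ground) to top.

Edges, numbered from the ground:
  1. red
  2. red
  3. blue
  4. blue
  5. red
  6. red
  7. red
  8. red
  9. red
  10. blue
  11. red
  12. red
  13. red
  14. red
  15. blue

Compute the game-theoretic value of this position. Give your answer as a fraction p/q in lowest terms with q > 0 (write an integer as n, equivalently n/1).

-12221/8192

step 1: add red to get r; options L={ ∅ } R={ 0 } ⇒ -1
step 2: add red to get rr; options L={ ∅ } R={ -1, 0 } ⇒ -2
step 3: add blue to get rrb; options L={ -2 } R={ -1, 0 } ⇒ -3/2
step 4: add blue to get rrbb; options L={ -2, -3/2 } R={ -1, 0 } ⇒ -5/4
step 5: add red to get rrbbr; options L={ -2, -3/2 } R={ -5/4, -1, 0 } ⇒ -11/8
step 6: add red to get rrbbrr; options L={ -2, -3/2 } R={ -11/8, -5/4, -1, 0 } ⇒ -23/16
step 7: add red to get rrbbrrr; options L={ -2, -3/2 } R={ -23/16, -11/8, -5/4, -1, 0 } ⇒ -47/32
step 8: add red to get rrbbrrrr; options L={ -2, -3/2 } R={ -47/32, -23/16, -11/8, -5/4, -1, 0 } ⇒ -95/64
step 9: add red to get rrbbrrrrr; options L={ -2, -3/2 } R={ -95/64, -47/32, -23/16, -11/8, -5/4, -1, 0 } ⇒ -191/128
step 10: add blue to get rrbbrrrrrb; options L={ -2, -3/2, -191/128 } R={ -95/64, -47/32, -23/16, -11/8, -5/4, -1, 0 } ⇒ -381/256
step 11: add red to get rrbbrrrrrbr; options L={ -2, -3/2, -191/128 } R={ -381/256, -95/64, -47/32, -23/16, -11/8, -5/4, -1, 0 } ⇒ -763/512
step 12: add red to get rrbbrrrrrbrr; options L={ -2, -3/2, -191/128 } R={ -763/512, -381/256, -95/64, -47/32, -23/16, -11/8, -5/4, -1, 0 } ⇒ -1527/1024
step 13: add red to get rrbbrrrrrbrrr; options L={ -2, -3/2, -191/128 } R={ -1527/1024, -763/512, -381/256, -95/64, -47/32, -23/16, -11/8, -5/4, -1, 0 } ⇒ -3055/2048
step 14: add red to get rrbbrrrrrbrrrr; options L={ -2, -3/2, -191/128 } R={ -3055/2048, -1527/1024, -763/512, -381/256, -95/64, -47/32, -23/16, -11/8, -5/4, -1, 0 } ⇒ -6111/4096
step 15: add blue to get rrbbrrrrrbrrrrb; options L={ -2, -3/2, -191/128, -6111/4096 } R={ -3055/2048, -1527/1024, -763/512, -381/256, -95/64, -47/32, -23/16, -11/8, -5/4, -1, 0 } ⇒ -12221/8192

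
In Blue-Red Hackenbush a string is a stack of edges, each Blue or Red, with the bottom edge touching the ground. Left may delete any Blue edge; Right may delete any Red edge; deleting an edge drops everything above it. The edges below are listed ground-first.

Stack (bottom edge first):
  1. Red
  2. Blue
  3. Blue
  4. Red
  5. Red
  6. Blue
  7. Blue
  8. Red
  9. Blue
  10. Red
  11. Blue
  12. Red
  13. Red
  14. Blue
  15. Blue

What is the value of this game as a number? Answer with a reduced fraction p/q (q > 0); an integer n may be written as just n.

-6489/16384

edge 1 of 15 (Red): { none | 0 } = -1
edge 2 of 15 (Blue): { -1 | 0 } = -1/2
edge 3 of 15 (Blue): { -1,-1/2 | 0 } = -1/4
edge 4 of 15 (Red): { -1,-1/2 | -1/4,0 } = -3/8
edge 5 of 15 (Red): { -1,-1/2 | -3/8,-1/4,0 } = -7/16
edge 6 of 15 (Blue): { -1,-1/2,-7/16 | -3/8,-1/4,0 } = -13/32
edge 7 of 15 (Blue): { -1,-1/2,-7/16,-13/32 | -3/8,-1/4,0 } = -25/64
edge 8 of 15 (Red): { -1,-1/2,-7/16,-13/32 | -25/64,-3/8,-1/4,0 } = -51/128
edge 9 of 15 (Blue): { -1,-1/2,-7/16,-13/32,-51/128 | -25/64,-3/8,-1/4,0 } = -101/256
edge 10 of 15 (Red): { -1,-1/2,-7/16,-13/32,-51/128 | -101/256,-25/64,-3/8,-1/4,0 } = -203/512
edge 11 of 15 (Blue): { -1,-1/2,-7/16,-13/32,-51/128,-203/512 | -101/256,-25/64,-3/8,-1/4,0 } = -405/1024
edge 12 of 15 (Red): { -1,-1/2,-7/16,-13/32,-51/128,-203/512 | -405/1024,-101/256,-25/64,-3/8,-1/4,0 } = -811/2048
edge 13 of 15 (Red): { -1,-1/2,-7/16,-13/32,-51/128,-203/512 | -811/2048,-405/1024,-101/256,-25/64,-3/8,-1/4,0 } = -1623/4096
edge 14 of 15 (Blue): { -1,-1/2,-7/16,-13/32,-51/128,-203/512,-1623/4096 | -811/2048,-405/1024,-101/256,-25/64,-3/8,-1/4,0 } = -3245/8192
edge 15 of 15 (Blue): { -1,-1/2,-7/16,-13/32,-51/128,-203/512,-1623/4096,-3245/8192 | -811/2048,-405/1024,-101/256,-25/64,-3/8,-1/4,0 } = -6489/16384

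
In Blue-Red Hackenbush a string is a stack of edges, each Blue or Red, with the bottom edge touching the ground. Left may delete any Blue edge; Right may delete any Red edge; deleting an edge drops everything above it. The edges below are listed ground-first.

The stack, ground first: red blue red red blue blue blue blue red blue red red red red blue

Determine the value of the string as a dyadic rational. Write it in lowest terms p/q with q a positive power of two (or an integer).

step 1: add red to get r; options L={ none } R={ 0 } => -1
step 2: add blue to get rb; options L={ -1 } R={ 0 } => -1/2
step 3: add red to get rbr; options L={ -1 } R={ -1/2, 0 } => -3/4
step 4: add red to get rbrr; options L={ -1 } R={ -3/4, -1/2, 0 } => -7/8
step 5: add blue to get rbrrb; options L={ -1, -7/8 } R={ -3/4, -1/2, 0 } => -13/16
step 6: add blue to get rbrrbb; options L={ -1, -7/8, -13/16 } R={ -3/4, -1/2, 0 } => -25/32
step 7: add blue to get rbrrbbb; options L={ -1, -7/8, -13/16, -25/32 } R={ -3/4, -1/2, 0 } => -49/64
step 8: add blue to get rbrrbbbb; options L={ -1, -7/8, -13/16, -25/32, -49/64 } R={ -3/4, -1/2, 0 } => -97/128
step 9: add red to get rbrrbbbbr; options L={ -1, -7/8, -13/16, -25/32, -49/64 } R={ -97/128, -3/4, -1/2, 0 } => -195/256
step 10: add blue to get rbrrbbbbrb; options L={ -1, -7/8, -13/16, -25/32, -49/64, -195/256 } R={ -97/128, -3/4, -1/2, 0 } => -389/512
step 11: add red to get rbrrbbbbrbr; options L={ -1, -7/8, -13/16, -25/32, -49/64, -195/256 } R={ -389/512, -97/128, -3/4, -1/2, 0 } => -779/1024
step 12: add red to get rbrrbbbbrbrr; options L={ -1, -7/8, -13/16, -25/32, -49/64, -195/256 } R={ -779/1024, -389/512, -97/128, -3/4, -1/2, 0 } => -1559/2048
step 13: add red to get rbrrbbbbrbrrr; options L={ -1, -7/8, -13/16, -25/32, -49/64, -195/256 } R={ -1559/2048, -779/1024, -389/512, -97/128, -3/4, -1/2, 0 } => -3119/4096
step 14: add red to get rbrrbbbbrbrrrr; options L={ -1, -7/8, -13/16, -25/32, -49/64, -195/256 } R={ -3119/4096, -1559/2048, -779/1024, -389/512, -97/128, -3/4, -1/2, 0 } => -6239/8192
step 15: add blue to get rbrrbbbbrbrrrrb; options L={ -1, -7/8, -13/16, -25/32, -49/64, -195/256, -6239/8192 } R={ -3119/4096, -1559/2048, -779/1024, -389/512, -97/128, -3/4, -1/2, 0 } => -12477/16384

-12477/16384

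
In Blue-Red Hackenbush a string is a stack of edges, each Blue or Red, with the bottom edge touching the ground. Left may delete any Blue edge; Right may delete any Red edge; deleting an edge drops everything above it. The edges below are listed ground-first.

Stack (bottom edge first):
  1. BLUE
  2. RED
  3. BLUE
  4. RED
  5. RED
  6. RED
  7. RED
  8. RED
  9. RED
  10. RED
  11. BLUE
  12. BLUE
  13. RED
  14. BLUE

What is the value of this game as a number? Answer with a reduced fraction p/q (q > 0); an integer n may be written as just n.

4123/8192

Recurse on prefixes of the 14-edge string BLUE RED BLUE RED RED RED RED RED RED RED BLUE BLUE RED BLUE:
edge 1 of 14 (BLUE): { 0 | none } -> 1
edge 2 of 14 (RED): { 0 | 1 } -> 1/2
edge 3 of 14 (BLUE): { 0, 1/2 | 1 } -> 3/4
edge 4 of 14 (RED): { 0, 1/2 | 3/4, 1 } -> 5/8
edge 5 of 14 (RED): { 0, 1/2 | 5/8, 3/4, 1 } -> 9/16
edge 6 of 14 (RED): { 0, 1/2 | 9/16, 5/8, 3/4, 1 } -> 17/32
edge 7 of 14 (RED): { 0, 1/2 | 17/32, 9/16, 5/8, 3/4, 1 } -> 33/64
edge 8 of 14 (RED): { 0, 1/2 | 33/64, 17/32, 9/16, 5/8, 3/4, 1 } -> 65/128
edge 9 of 14 (RED): { 0, 1/2 | 65/128, 33/64, 17/32, 9/16, 5/8, 3/4, 1 } -> 129/256
edge 10 of 14 (RED): { 0, 1/2 | 129/256, 65/128, 33/64, 17/32, 9/16, 5/8, 3/4, 1 } -> 257/512
edge 11 of 14 (BLUE): { 0, 1/2, 257/512 | 129/256, 65/128, 33/64, 17/32, 9/16, 5/8, 3/4, 1 } -> 515/1024
edge 12 of 14 (BLUE): { 0, 1/2, 257/512, 515/1024 | 129/256, 65/128, 33/64, 17/32, 9/16, 5/8, 3/4, 1 } -> 1031/2048
edge 13 of 14 (RED): { 0, 1/2, 257/512, 515/1024 | 1031/2048, 129/256, 65/128, 33/64, 17/32, 9/16, 5/8, 3/4, 1 } -> 2061/4096
edge 14 of 14 (BLUE): { 0, 1/2, 257/512, 515/1024, 2061/4096 | 1031/2048, 129/256, 65/128, 33/64, 17/32, 9/16, 5/8, 3/4, 1 } -> 4123/8192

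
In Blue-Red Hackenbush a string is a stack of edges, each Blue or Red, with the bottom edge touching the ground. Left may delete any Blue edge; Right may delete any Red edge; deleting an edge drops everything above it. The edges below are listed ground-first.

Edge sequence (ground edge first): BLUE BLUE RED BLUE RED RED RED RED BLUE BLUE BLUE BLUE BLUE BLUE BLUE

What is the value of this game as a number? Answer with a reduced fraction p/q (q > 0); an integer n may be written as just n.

12543/8192

val(B) = { 0 | — } so 1
val(BB) = { 0; 1 | — } so 2
val(BBR) = { 0; 1 | 2 } so 3/2
val(BBRB) = { 0; 1; 3/2 | 2 } so 7/4
val(BBRBR) = { 0; 1; 3/2 | 7/4; 2 } so 13/8
val(BBRBRR) = { 0; 1; 3/2 | 13/8; 7/4; 2 } so 25/16
val(BBRBRRR) = { 0; 1; 3/2 | 25/16; 13/8; 7/4; 2 } so 49/32
val(BBRBRRRR) = { 0; 1; 3/2 | 49/32; 25/16; 13/8; 7/4; 2 } so 97/64
val(BBRBRRRRB) = { 0; 1; 3/2; 97/64 | 49/32; 25/16; 13/8; 7/4; 2 } so 195/128
val(BBRBRRRRBB) = { 0; 1; 3/2; 97/64; 195/128 | 49/32; 25/16; 13/8; 7/4; 2 } so 391/256
val(BBRBRRRRBBB) = { 0; 1; 3/2; 97/64; 195/128; 391/256 | 49/32; 25/16; 13/8; 7/4; 2 } so 783/512
val(BBRBRRRRBBBB) = { 0; 1; 3/2; 97/64; 195/128; 391/256; 783/512 | 49/32; 25/16; 13/8; 7/4; 2 } so 1567/1024
val(BBRBRRRRBBBBB) = { 0; 1; 3/2; 97/64; 195/128; 391/256; 783/512; 1567/1024 | 49/32; 25/16; 13/8; 7/4; 2 } so 3135/2048
val(BBRBRRRRBBBBBB) = { 0; 1; 3/2; 97/64; 195/128; 391/256; 783/512; 1567/1024; 3135/2048 | 49/32; 25/16; 13/8; 7/4; 2 } so 6271/4096
val(BBRBRRRRBBBBBBB) = { 0; 1; 3/2; 97/64; 195/128; 391/256; 783/512; 1567/1024; 3135/2048; 6271/4096 | 49/32; 25/16; 13/8; 7/4; 2 } so 12543/8192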